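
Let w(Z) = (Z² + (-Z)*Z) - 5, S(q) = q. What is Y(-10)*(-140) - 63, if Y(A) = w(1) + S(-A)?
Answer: -763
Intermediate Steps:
w(Z) = -5 (w(Z) = (Z² - Z²) - 5 = 0 - 5 = -5)
Y(A) = -5 - A
Y(-10)*(-140) - 63 = (-5 - 1*(-10))*(-140) - 63 = (-5 + 10)*(-140) - 63 = 5*(-140) - 63 = -700 - 63 = -763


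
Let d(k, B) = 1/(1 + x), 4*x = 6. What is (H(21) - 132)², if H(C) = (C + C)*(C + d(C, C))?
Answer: 14699556/25 ≈ 5.8798e+5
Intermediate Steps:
x = 3/2 (x = (¼)*6 = 3/2 ≈ 1.5000)
d(k, B) = ⅖ (d(k, B) = 1/(1 + 3/2) = 1/(5/2) = ⅖)
H(C) = 2*C*(⅖ + C) (H(C) = (C + C)*(C + ⅖) = (2*C)*(⅖ + C) = 2*C*(⅖ + C))
(H(21) - 132)² = ((⅖)*21*(2 + 5*21) - 132)² = ((⅖)*21*(2 + 105) - 132)² = ((⅖)*21*107 - 132)² = (4494/5 - 132)² = (3834/5)² = 14699556/25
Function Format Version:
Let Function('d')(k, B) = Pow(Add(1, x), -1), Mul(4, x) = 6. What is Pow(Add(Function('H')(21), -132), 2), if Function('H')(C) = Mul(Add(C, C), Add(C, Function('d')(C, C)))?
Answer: Rational(14699556, 25) ≈ 5.8798e+5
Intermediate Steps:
x = Rational(3, 2) (x = Mul(Rational(1, 4), 6) = Rational(3, 2) ≈ 1.5000)
Function('d')(k, B) = Rational(2, 5) (Function('d')(k, B) = Pow(Add(1, Rational(3, 2)), -1) = Pow(Rational(5, 2), -1) = Rational(2, 5))
Function('H')(C) = Mul(2, C, Add(Rational(2, 5), C)) (Function('H')(C) = Mul(Add(C, C), Add(C, Rational(2, 5))) = Mul(Mul(2, C), Add(Rational(2, 5), C)) = Mul(2, C, Add(Rational(2, 5), C)))
Pow(Add(Function('H')(21), -132), 2) = Pow(Add(Mul(Rational(2, 5), 21, Add(2, Mul(5, 21))), -132), 2) = Pow(Add(Mul(Rational(2, 5), 21, Add(2, 105)), -132), 2) = Pow(Add(Mul(Rational(2, 5), 21, 107), -132), 2) = Pow(Add(Rational(4494, 5), -132), 2) = Pow(Rational(3834, 5), 2) = Rational(14699556, 25)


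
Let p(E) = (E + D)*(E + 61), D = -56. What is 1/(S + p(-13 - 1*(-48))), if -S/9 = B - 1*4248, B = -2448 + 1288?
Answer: 1/46656 ≈ 2.1433e-5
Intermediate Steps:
B = -1160
p(E) = (-56 + E)*(61 + E) (p(E) = (E - 56)*(E + 61) = (-56 + E)*(61 + E))
S = 48672 (S = -9*(-1160 - 1*4248) = -9*(-1160 - 4248) = -9*(-5408) = 48672)
1/(S + p(-13 - 1*(-48))) = 1/(48672 + (-3416 + (-13 - 1*(-48))² + 5*(-13 - 1*(-48)))) = 1/(48672 + (-3416 + (-13 + 48)² + 5*(-13 + 48))) = 1/(48672 + (-3416 + 35² + 5*35)) = 1/(48672 + (-3416 + 1225 + 175)) = 1/(48672 - 2016) = 1/46656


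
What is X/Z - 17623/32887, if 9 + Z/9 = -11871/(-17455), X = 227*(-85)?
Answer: 11053118134607/42983835192 ≈ 257.15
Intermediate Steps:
X = -19295
Z = -1307016/17455 (Z = -81 + 9*(-11871/(-17455)) = -81 + 9*(-11871*(-1/17455)) = -81 + 9*(11871/17455) = -81 + 106839/17455 = -1307016/17455 ≈ -74.879)
X/Z - 17623/32887 = -19295/(-1307016/17455) - 17623/32887 = -19295*(-17455/1307016) - 17623*1/32887 = 336794225/1307016 - 17623/32887 = 11053118134607/42983835192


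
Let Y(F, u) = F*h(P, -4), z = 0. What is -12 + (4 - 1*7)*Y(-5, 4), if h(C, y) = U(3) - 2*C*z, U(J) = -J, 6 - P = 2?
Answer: -57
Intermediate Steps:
P = 4 (P = 6 - 1*2 = 6 - 2 = 4)
h(C, y) = -3 (h(C, y) = -1*3 - 2*C*0 = -3 - 1*0 = -3 + 0 = -3)
Y(F, u) = -3*F (Y(F, u) = F*(-3) = -3*F)
-12 + (4 - 1*7)*Y(-5, 4) = -12 + (4 - 1*7)*(-3*(-5)) = -12 + (4 - 7)*15 = -12 - 3*15 = -12 - 45 = -57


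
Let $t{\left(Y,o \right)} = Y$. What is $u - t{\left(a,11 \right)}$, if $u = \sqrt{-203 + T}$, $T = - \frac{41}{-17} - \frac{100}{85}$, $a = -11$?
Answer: $11 + \frac{7 i \sqrt{1190}}{17} \approx 11.0 + 14.204 i$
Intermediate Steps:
$T = \frac{21}{17}$ ($T = \left(-41\right) \left(- \frac{1}{17}\right) - \frac{20}{17} = \frac{41}{17} - \frac{20}{17} = \frac{21}{17} \approx 1.2353$)
$u = \frac{7 i \sqrt{1190}}{17}$ ($u = \sqrt{-203 + \frac{21}{17}} = \sqrt{- \frac{3430}{17}} = \frac{7 i \sqrt{1190}}{17} \approx 14.204 i$)
$u - t{\left(a,11 \right)} = \frac{7 i \sqrt{1190}}{17} - -11 = \frac{7 i \sqrt{1190}}{17} + 11 = 11 + \frac{7 i \sqrt{1190}}{17}$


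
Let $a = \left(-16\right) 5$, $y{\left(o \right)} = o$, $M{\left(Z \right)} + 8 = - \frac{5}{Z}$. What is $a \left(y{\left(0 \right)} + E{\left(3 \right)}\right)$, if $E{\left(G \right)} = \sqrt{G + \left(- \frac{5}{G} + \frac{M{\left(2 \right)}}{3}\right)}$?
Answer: $- \frac{40 i \sqrt{78}}{3} \approx - 117.76 i$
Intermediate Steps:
$M{\left(Z \right)} = -8 - \frac{5}{Z}$
$a = -80$
$E{\left(G \right)} = \sqrt{- \frac{7}{2} + G - \frac{5}{G}}$ ($E{\left(G \right)} = \sqrt{G + \left(- \frac{5}{G} + \frac{-8 - \frac{5}{2}}{3}\right)} = \sqrt{G + \left(- \frac{5}{G} + \left(-8 - \frac{5}{2}\right) \frac{1}{3}\right)} = \sqrt{G - \left(\frac{7}{2} + \frac{5}{G}\right)} = \sqrt{- \frac{7}{2} + G - \frac{5}{G}}$)
$a \left(y{\left(0 \right)} + E{\left(3 \right)}\right) = - 80 \left(0 + \frac{\sqrt{-14 - \frac{20}{3} + 4 \cdot 3}}{2}\right) = - 80 \left(0 + \frac{\sqrt{-14 - \frac{20}{3} + 12}}{2}\right) = - 80 \left(0 + \frac{\sqrt{- \frac{26}{3}}}{2}\right) = - 80 \left(0 + \frac{\frac{1}{3} i \sqrt{78}}{2}\right) = - 80 \left(0 + \frac{i \sqrt{78}}{6}\right) = - 80 \frac{i \sqrt{78}}{6} = - \frac{40 i \sqrt{78}}{3}$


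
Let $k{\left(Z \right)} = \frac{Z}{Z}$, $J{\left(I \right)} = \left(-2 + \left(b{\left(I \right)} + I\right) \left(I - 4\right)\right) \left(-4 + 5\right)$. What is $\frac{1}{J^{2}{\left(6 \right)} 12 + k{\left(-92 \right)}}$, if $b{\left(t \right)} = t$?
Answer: $\frac{1}{5809} \approx 0.00017215$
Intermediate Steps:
$J{\left(I \right)} = -2 + 2 I \left(-4 + I\right)$ ($J{\left(I \right)} = \left(-2 + \left(I + I\right) \left(I - 4\right)\right) \left(-4 + 5\right) = \left(-2 + 2 I \left(-4 + I\right)\right) 1 = -2 + 2 I \left(-4 + I\right)$)
$k{\left(Z \right)} = 1$
$\frac{1}{J^{2}{\left(6 \right)} 12 + k{\left(-92 \right)}} = \frac{1}{\left(-2 - 48 + 2 \cdot 6^{2}\right)^{2} \cdot 12 + 1} = \frac{1}{\left(-2 - 48 + 2 \cdot 36\right)^{2} \cdot 12 + 1} = \frac{1}{\left(-2 - 48 + 72\right)^{2} \cdot 12 + 1} = \frac{1}{22^{2} \cdot 12 + 1} = \frac{1}{484 \cdot 12 + 1} = \frac{1}{5808 + 1} = \frac{1}{5809}$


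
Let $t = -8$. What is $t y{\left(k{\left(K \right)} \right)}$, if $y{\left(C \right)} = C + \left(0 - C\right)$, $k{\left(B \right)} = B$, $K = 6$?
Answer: $0$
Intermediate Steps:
$y{\left(C \right)} = 0$ ($y{\left(C \right)} = C - C = 0$)
$t y{\left(k{\left(K \right)} \right)} = \left(-8\right) 0 = 0$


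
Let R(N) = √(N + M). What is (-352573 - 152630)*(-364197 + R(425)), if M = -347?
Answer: 183993416991 - 505203*√78 ≈ 1.8399e+11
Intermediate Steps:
R(N) = √(-347 + N) (R(N) = √(N - 347) = √(-347 + N))
(-352573 - 152630)*(-364197 + R(425)) = (-352573 - 152630)*(-364197 + √(-347 + 425)) = -505203*(-364197 + √78) = 183993416991 - 505203*√78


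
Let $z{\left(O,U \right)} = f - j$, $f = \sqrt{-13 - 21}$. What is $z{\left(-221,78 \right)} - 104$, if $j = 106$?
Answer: $-210 + i \sqrt{34} \approx -210.0 + 5.831 i$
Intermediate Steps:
$f = i \sqrt{34}$ ($f = \sqrt{-34} = i \sqrt{34} \approx 5.8309 i$)
$z{\left(O,U \right)} = -106 + i \sqrt{34}$ ($z{\left(O,U \right)} = i \sqrt{34} - 106 = -106 + i \sqrt{34}$)
$z{\left(-221,78 \right)} - 104 = \left(-106 + i \sqrt{34}\right) - 104 = -210 + i \sqrt{34}$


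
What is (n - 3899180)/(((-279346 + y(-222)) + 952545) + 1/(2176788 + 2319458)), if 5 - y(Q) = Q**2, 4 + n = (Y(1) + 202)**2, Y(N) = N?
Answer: -17346404661850/2805297804321 ≈ -6.1834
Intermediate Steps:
n = 41205 (n = -4 + (1 + 202)**2 = -4 + 203**2 = -4 + 41209 = 41205)
y(Q) = 5 - Q**2
(n - 3899180)/(((-279346 + y(-222)) + 952545) + 1/(2176788 + 2319458)) = (41205 - 3899180)/(((-279346 + (5 - 1*(-222)**2)) + 952545) + 1/(2176788 + 2319458)) = -3857975/(((-279346 + (5 - 1*49284)) + 952545) + 1/4496246) = -3857975/(((-279346 + (5 - 49284)) + 952545) + 1/4496246) = -3857975/(((-279346 - 49279) + 952545) + 1/4496246) = -3857975/((-328625 + 952545) + 1/4496246) = -3857975/(623920 + 1/4496246) = -3857975/2805297804321/4496246 = -3857975*4496246/2805297804321 = -17346404661850/2805297804321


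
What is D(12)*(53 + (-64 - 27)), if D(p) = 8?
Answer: -304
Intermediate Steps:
D(12)*(53 + (-64 - 27)) = 8*(53 + (-64 - 27)) = 8*(53 - 91) = 8*(-38) = -304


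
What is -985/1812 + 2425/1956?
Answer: 17135/24613 ≈ 0.69618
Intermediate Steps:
-985/1812 + 2425/1956 = 17135/24613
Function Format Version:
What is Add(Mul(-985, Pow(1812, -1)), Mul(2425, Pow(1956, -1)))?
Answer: Rational(17135, 24613) ≈ 0.69618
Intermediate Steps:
Add(Mul(-985, Pow(1812, -1)), Mul(2425, Pow(1956, -1))) = Add(Mul(-985, Rational(1, 1812)), Mul(2425, Rational(1, 1956))) = Add(Rational(-985, 1812), Rational(2425, 1956)) = Rational(17135, 24613)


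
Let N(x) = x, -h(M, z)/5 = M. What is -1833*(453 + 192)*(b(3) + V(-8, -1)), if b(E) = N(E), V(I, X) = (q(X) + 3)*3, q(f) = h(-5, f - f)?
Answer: -102858795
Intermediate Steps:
h(M, z) = -5*M
q(f) = 25 (q(f) = -5*(-5) = 25)
V(I, X) = 84 (V(I, X) = (25 + 3)*3 = 28*3 = 84)
b(E) = E
-1833*(453 + 192)*(b(3) + V(-8, -1)) = -1833*(453 + 192)*(3 + 84) = -1182285*87 = -1833*56115 = -102858795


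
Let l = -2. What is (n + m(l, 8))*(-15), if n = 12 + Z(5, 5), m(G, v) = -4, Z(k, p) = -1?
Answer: -105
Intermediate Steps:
n = 11 (n = 12 - 1 = 11)
(n + m(l, 8))*(-15) = (11 - 4)*(-15) = 7*(-15) = -105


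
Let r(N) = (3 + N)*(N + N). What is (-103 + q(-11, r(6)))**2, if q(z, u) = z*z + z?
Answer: 49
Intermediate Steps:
r(N) = 2*N*(3 + N) (r(N) = (3 + N)*(2*N) = 2*N*(3 + N))
q(z, u) = z + z**2 (q(z, u) = z**2 + z = z + z**2)
(-103 + q(-11, r(6)))**2 = (-103 - 11*(1 - 11))**2 = (-103 - 11*(-10))**2 = (-103 + 110)**2 = 7**2 = 49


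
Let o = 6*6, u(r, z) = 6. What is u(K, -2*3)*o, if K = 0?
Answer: 216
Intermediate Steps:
o = 36
u(K, -2*3)*o = 6*36 = 216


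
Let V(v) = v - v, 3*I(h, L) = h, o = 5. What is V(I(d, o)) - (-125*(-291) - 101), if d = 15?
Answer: -36274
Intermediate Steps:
I(h, L) = h/3
V(v) = 0
V(I(d, o)) - (-125*(-291) - 101) = 0 - (-125*(-291) - 101) = 0 - (36375 - 101) = 0 - 1*36274 = 0 - 36274 = -36274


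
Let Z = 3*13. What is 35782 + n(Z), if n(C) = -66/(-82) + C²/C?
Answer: 1468694/41 ≈ 35822.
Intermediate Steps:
Z = 39
n(C) = 33/41 + C (n(C) = -66*(-1/82) + C = 33/41 + C)
35782 + n(Z) = 35782 + (33/41 + 39) = 35782 + 1632/41 = 1468694/41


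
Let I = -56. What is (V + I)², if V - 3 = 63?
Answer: 100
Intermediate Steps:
V = 66 (V = 3 + 63 = 66)
(V + I)² = (66 - 56)² = 10² = 100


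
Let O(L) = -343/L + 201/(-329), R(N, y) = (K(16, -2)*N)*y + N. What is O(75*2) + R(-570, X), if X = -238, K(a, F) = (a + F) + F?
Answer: 80309579503/49350 ≈ 1.6273e+6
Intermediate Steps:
K(a, F) = a + 2*F (K(a, F) = (F + a) + F = a + 2*F)
R(N, y) = N + 12*N*y (R(N, y) = ((16 + 2*(-2))*N)*y + N = ((16 - 4)*N)*y + N = (12*N)*y + N = 12*N*y + N = N + 12*N*y)
O(L) = -201/329 - 343/L (O(L) = -343/L + 201*(-1/329) = -343/L - 201/329 = -201/329 - 343/L)
O(75*2) + R(-570, X) = (-201/329 - 343/(75*2)) - 570*(1 + 12*(-238)) = (-201/329 - 343/150) - 570*(1 - 2856) = (-201/329 - 343*1/150) - 570*(-2855) = (-201/329 - 343/150) + 1627350 = -142997/49350 + 1627350 = 80309579503/49350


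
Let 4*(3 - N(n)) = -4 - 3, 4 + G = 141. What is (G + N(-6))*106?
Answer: 30051/2 ≈ 15026.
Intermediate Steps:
G = 137 (G = -4 + 141 = 137)
N(n) = 19/4 (N(n) = 3 - (-4 - 3)/4 = 3 - ¼*(-7) = 3 + 7/4 = 19/4)
(G + N(-6))*106 = (137 + 19/4)*106 = (567/4)*106 = 30051/2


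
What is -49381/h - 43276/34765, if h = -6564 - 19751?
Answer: 1216679/1925981 ≈ 0.63172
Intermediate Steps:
h = -26315
-49381/h - 43276/34765 = -49381/(-26315) - 43276/34765 = -49381*(-1/26315) - 43276*1/34765 = 2599/1385 - 43276/34765 = 1216679/1925981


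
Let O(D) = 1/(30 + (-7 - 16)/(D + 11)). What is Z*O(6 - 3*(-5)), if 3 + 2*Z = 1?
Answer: -32/937 ≈ -0.034152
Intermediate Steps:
Z = -1 (Z = -3/2 + (½)*1 = -3/2 + ½ = -1)
O(D) = 1/(30 - 23/(11 + D))
Z*O(6 - 3*(-5)) = -(11 + (6 - 3*(-5)))/(307 + 30*(6 - 3*(-5))) = -(11 + (6 + 15))/(307 + 30*(6 + 15)) = -(11 + 21)/(307 + 30*21) = -32/(307 + 630) = -32/937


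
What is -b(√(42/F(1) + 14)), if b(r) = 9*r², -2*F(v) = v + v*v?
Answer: 252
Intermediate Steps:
F(v) = -v/2 - v²/2 (F(v) = -(v + v*v)/2 = -(v + v²)/2 = -v/2 - v²/2)
-b(√(42/F(1) + 14)) = -9*(√(42/((-½*1*(1 + 1))) + 14))² = -9*(√(42/((-½*1*2)) + 14))² = -9*(√(42/(-1) + 14))² = -9*(√(42*(-1) + 14))² = -9*(√(-42 + 14))² = -9*(√(-28))² = -9*(2*I*√7)² = -9*(-28) = -1*(-252) = 252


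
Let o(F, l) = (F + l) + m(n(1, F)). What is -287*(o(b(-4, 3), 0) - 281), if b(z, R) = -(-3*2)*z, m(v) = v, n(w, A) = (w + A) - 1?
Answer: 94423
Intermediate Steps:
n(w, A) = -1 + A + w (n(w, A) = (A + w) - 1 = -1 + A + w)
b(z, R) = 6*z (b(z, R) = -(-6)*z = 6*z)
o(F, l) = l + 2*F (o(F, l) = (F + l) + (-1 + F + 1) = (F + l) + F = l + 2*F)
-287*(o(b(-4, 3), 0) - 281) = -287*((0 + 2*(6*(-4))) - 281) = -287*((0 + 2*(-24)) - 281) = -287*((0 - 48) - 281) = -287*(-48 - 281) = -287*(-329) = 94423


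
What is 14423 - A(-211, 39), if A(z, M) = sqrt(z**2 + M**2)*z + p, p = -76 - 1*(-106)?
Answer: 14393 + 211*sqrt(46042) ≈ 59668.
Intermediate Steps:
p = 30 (p = -76 + 106 = 30)
A(z, M) = 30 + z*sqrt(M**2 + z**2) (A(z, M) = sqrt(z**2 + M**2)*z + 30 = sqrt(M**2 + z**2)*z + 30 = z*sqrt(M**2 + z**2) + 30 = 30 + z*sqrt(M**2 + z**2))
14423 - A(-211, 39) = 14423 - (30 - 211*sqrt(39**2 + (-211)**2)) = 14423 - (30 - 211*sqrt(1521 + 44521)) = 14423 - (30 - 211*sqrt(46042)) = 14423 + (-30 + 211*sqrt(46042)) = 14393 + 211*sqrt(46042)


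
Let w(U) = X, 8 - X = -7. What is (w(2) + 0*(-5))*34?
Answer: 510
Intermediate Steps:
X = 15 (X = 8 - 1*(-7) = 8 + 7 = 15)
w(U) = 15
(w(2) + 0*(-5))*34 = (15 + 0*(-5))*34 = (15 + 0)*34 = 15*34 = 510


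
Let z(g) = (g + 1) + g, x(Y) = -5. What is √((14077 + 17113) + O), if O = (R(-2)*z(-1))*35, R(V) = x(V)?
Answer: 3*√3485 ≈ 177.10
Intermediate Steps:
z(g) = 1 + 2*g (z(g) = (1 + g) + g = 1 + 2*g)
R(V) = -5
O = 175 (O = -5*(1 + 2*(-1))*35 = -5*(1 - 2)*35 = -5*(-1)*35 = 5*35 = 175)
√((14077 + 17113) + O) = √((14077 + 17113) + 175) = √(31190 + 175) = √31365 = 3*√3485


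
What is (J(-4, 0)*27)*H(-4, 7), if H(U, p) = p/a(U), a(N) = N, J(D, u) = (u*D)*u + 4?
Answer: -189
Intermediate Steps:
J(D, u) = 4 + D*u**2 (J(D, u) = (D*u)*u + 4 = D*u**2 + 4 = 4 + D*u**2)
H(U, p) = p/U
(J(-4, 0)*27)*H(-4, 7) = ((4 - 4*0**2)*27)*(7/(-4)) = ((4 - 4*0)*27)*(7*(-1/4)) = ((4 + 0)*27)*(-7/4) = (4*27)*(-7/4) = 108*(-7/4) = -189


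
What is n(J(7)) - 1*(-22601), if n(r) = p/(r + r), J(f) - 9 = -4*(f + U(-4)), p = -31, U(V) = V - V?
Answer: 858869/38 ≈ 22602.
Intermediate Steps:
U(V) = 0
J(f) = 9 - 4*f (J(f) = 9 - 4*(f + 0) = 9 - 4*f)
n(r) = -31/(2*r) (n(r) = -31/(r + r) = -31/(2*r))
n(J(7)) - 1*(-22601) = -31/(2*(9 - 4*7)) - 1*(-22601) = -31/(2*(9 - 28)) + 22601 = -31/2/(-19) + 22601 = -31/2*(-1/19) + 22601 = 31/38 + 22601 = 858869/38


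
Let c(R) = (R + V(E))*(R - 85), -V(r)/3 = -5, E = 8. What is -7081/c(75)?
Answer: 7081/900 ≈ 7.8678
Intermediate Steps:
V(r) = 15 (V(r) = -3*(-5) = 15)
c(R) = (-85 + R)*(15 + R) (c(R) = (R + 15)*(R - 85) = (15 + R)*(-85 + R) = (-85 + R)*(15 + R))
-7081/c(75) = -7081/(-1275 + 75² - 70*75) = -7081/(-1275 + 5625 - 5250) = -7081/(-900) = -7081*(-1/900) = 7081/900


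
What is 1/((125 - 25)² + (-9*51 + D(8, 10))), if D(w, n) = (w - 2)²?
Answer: 1/9577 ≈ 0.00010442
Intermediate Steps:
D(w, n) = (-2 + w)²
1/((125 - 25)² + (-9*51 + D(8, 10))) = 1/((125 - 25)² + (-9*51 + (-2 + 8)²)) = 1/(100² + (-459 + 6²)) = 1/(10000 + (-459 + 36)) = 1/(10000 - 423) = 1/9577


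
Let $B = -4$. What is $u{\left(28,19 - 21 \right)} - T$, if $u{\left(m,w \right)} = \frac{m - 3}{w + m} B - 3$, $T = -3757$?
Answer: $\frac{48752}{13} \approx 3750.2$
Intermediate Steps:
$u{\left(m,w \right)} = -3 - \frac{4 \left(-3 + m\right)}{m + w}$ ($u{\left(m,w \right)} = \frac{m - 3}{w + m} \left(-4\right) - 3 = \frac{-3 + m}{m + w} \left(-4\right) - 3 = - \frac{4 \left(-3 + m\right)}{m + w} - 3 = -3 - \frac{4 \left(-3 + m\right)}{m + w}$)
$u{\left(28,19 - 21 \right)} - T = \frac{12 - 196 - 3 \left(19 - 21\right)}{28 + \left(19 - 21\right)} - -3757 = \frac{12 - 196 - 3 \left(19 - 21\right)}{28 + \left(19 - 21\right)} + 3757 = \frac{12 - 196 - -6}{28 - 2} + 3757 = \frac{12 - 196 + 6}{26} + 3757 = \frac{1}{26} \left(-178\right) + 3757 = - \frac{89}{13} + 3757 = \frac{48752}{13}$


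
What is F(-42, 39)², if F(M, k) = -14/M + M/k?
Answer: 841/1521 ≈ 0.55293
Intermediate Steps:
F(-42, 39)² = (-14/(-42) - 42/39)² = (-14*(-1/42) - 42*1/39)² = (⅓ - 14/13)² = (-29/39)² = 841/1521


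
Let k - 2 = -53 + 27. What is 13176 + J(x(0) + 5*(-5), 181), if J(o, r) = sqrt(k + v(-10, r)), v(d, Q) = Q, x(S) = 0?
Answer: 13176 + sqrt(157) ≈ 13189.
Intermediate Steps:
k = -24 (k = 2 + (-53 + 27) = 2 - 26 = -24)
J(o, r) = sqrt(-24 + r)
13176 + J(x(0) + 5*(-5), 181) = 13176 + sqrt(-24 + 181) = 13176 + sqrt(157)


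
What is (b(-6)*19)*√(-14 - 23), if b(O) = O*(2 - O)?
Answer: -912*I*√37 ≈ -5547.5*I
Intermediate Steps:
(b(-6)*19)*√(-14 - 23) = (-6*(2 - 1*(-6))*19)*√(-14 - 23) = (-6*(2 + 6)*19)*√(-37) = (-6*8*19)*(I*√37) = (-48*19)*(I*√37) = -912*I*√37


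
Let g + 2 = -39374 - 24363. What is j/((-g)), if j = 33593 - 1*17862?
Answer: 15731/63739 ≈ 0.24680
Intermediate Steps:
j = 15731 (j = 33593 - 17862 = 15731)
g = -63739 (g = -2 + (-39374 - 24363) = -2 - 63737 = -63739)
j/((-g)) = 15731/((-1*(-63739))) = 15731/63739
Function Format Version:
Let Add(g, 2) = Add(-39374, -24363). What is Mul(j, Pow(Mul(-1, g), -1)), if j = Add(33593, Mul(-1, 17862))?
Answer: Rational(15731, 63739) ≈ 0.24680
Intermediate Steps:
j = 15731 (j = Add(33593, -17862) = 15731)
g = -63739 (g = Add(-2, Add(-39374, -24363)) = Add(-2, -63737) = -63739)
Mul(j, Pow(Mul(-1, g), -1)) = Mul(15731, Pow(Mul(-1, -63739), -1)) = Mul(15731, Pow(63739, -1)) = Mul(15731, Rational(1, 63739)) = Rational(15731, 63739)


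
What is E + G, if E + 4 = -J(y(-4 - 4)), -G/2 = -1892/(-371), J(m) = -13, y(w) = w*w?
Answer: -445/371 ≈ -1.1995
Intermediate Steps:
y(w) = w²
G = -3784/371 (G = -(-3784)/(-371) = -(-3784)*(-1)/371 = -2*1892/371 = -3784/371 ≈ -10.199)
E = 9 (E = -4 - 1*(-13) = -4 + 13 = 9)
E + G = 9 - 3784/371 = -445/371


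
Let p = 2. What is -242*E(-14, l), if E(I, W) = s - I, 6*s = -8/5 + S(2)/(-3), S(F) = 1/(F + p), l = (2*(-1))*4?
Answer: -597619/180 ≈ -3320.1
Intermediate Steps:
l = -8 (l = -2*4 = -8)
S(F) = 1/(2 + F) (S(F) = 1/(F + 2) = 1/(2 + F))
s = -101/360 (s = (-8/5 + 1/((2 + 2)*(-3)))/6 = (-8*⅕ - ⅓/4)/6 = (-8/5 + (¼)*(-⅓))/6 = (-8/5 - 1/12)/6 = (⅙)*(-101/60) = -101/360 ≈ -0.28056)
E(I, W) = -101/360 - I
-242*E(-14, l) = -242*(-101/360 - 1*(-14)) = -242*(-101/360 + 14) = -242*4939/360 = -597619/180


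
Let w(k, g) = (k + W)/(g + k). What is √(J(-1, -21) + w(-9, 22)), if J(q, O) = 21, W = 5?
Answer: √3497/13 ≈ 4.5489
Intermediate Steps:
w(k, g) = (5 + k)/(g + k) (w(k, g) = (k + 5)/(g + k) = (5 + k)/(g + k))
√(J(-1, -21) + w(-9, 22)) = √(21 + (5 - 9)/(22 - 9)) = √(21 - 4/13) = √(269/13) = √3497/13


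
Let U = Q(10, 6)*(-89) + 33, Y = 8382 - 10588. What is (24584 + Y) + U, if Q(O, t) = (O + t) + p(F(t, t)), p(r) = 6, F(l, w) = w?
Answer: 20453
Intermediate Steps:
Y = -2206
Q(O, t) = 6 + O + t (Q(O, t) = (O + t) + 6 = 6 + O + t)
U = -1925 (U = (6 + 10 + 6)*(-89) + 33 = 22*(-89) + 33 = -1958 + 33 = -1925)
(24584 + Y) + U = (24584 - 2206) - 1925 = 22378 - 1925 = 20453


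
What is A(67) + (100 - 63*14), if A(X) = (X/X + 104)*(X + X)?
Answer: 13288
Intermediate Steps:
A(X) = 210*X (A(X) = (1 + 104)*(2*X) = 105*(2*X) = 210*X)
A(67) + (100 - 63*14) = 210*67 + (100 - 63*14) = 14070 + (100 - 882) = 14070 - 782 = 13288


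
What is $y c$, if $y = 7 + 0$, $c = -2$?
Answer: $-14$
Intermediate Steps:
$y = 7$
$y c = 7 \left(-2\right) = -14$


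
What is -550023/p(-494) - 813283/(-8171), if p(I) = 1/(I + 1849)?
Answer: -6089691585932/8171 ≈ -7.4528e+8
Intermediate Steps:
p(I) = 1/(1849 + I)
-550023/p(-494) - 813283/(-8171) = -550023/(1/(1849 - 494)) - 813283/(-8171) = -550023/(1/1355) - 813283*(-1/8171) = -550023/1/1355 + 813283/8171 = -550023*1355 + 813283/8171 = -745281165 + 813283/8171 = -6089691585932/8171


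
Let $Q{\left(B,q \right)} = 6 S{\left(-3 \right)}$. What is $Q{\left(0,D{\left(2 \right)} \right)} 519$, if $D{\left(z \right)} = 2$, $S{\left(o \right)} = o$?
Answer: $-9342$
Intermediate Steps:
$Q{\left(B,q \right)} = -18$ ($Q{\left(B,q \right)} = 6 \left(-3\right) = -18$)
$Q{\left(0,D{\left(2 \right)} \right)} 519 = \left(-18\right) 519 = -9342$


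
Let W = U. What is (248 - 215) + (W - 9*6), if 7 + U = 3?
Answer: -25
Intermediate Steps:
U = -4 (U = -7 + 3 = -4)
W = -4
(248 - 215) + (W - 9*6) = (248 - 215) + (-4 - 9*6) = 33 + (-4 - 54) = 33 - 58 = -25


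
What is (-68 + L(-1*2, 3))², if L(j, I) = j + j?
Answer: 5184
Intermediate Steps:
L(j, I) = 2*j
(-68 + L(-1*2, 3))² = (-68 + 2*(-1*2))² = (-68 + 2*(-2))² = (-68 - 4)² = (-72)² = 5184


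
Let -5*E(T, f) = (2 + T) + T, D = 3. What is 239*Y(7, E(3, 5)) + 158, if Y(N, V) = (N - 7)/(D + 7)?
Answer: 158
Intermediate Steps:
E(T, f) = -⅖ - 2*T/5 (E(T, f) = -((2 + T) + T)/5 = -(2 + 2*T)/5 = -⅖ - 2*T/5)
Y(N, V) = -7/10 + N/10 (Y(N, V) = (N - 7)/(3 + 7) = (-7 + N)/10 = (-7 + N)*(⅒) = -7/10 + N/10)
239*Y(7, E(3, 5)) + 158 = 239*(-7/10 + (⅒)*7) + 158 = 239*(-7/10 + 7/10) + 158 = 239*0 + 158 = 0 + 158 = 158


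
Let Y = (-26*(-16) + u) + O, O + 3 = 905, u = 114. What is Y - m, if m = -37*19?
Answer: 2135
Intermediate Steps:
O = 902 (O = -3 + 905 = 902)
Y = 1432 (Y = (-26*(-16) + 114) + 902 = (416 + 114) + 902 = 530 + 902 = 1432)
m = -703
Y - m = 1432 - 1*(-703) = 1432 + 703 = 2135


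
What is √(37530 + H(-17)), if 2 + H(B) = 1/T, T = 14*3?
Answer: √66199434/42 ≈ 193.72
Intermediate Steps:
T = 42
H(B) = -83/42 (H(B) = -2 + 1/42 = -83/42)
√(37530 + H(-17)) = √(37530 - 83/42) = √(1576177/42) = √66199434/42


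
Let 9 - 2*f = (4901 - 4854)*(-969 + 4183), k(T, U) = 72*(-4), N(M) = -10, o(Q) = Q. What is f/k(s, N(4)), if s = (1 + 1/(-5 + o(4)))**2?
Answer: 151049/576 ≈ 262.24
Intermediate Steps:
s = 0 (s = (1 + 1/(-5 + 4))**2 = (1 + 1/(-1))**2 = (1 - 1)**2 = 0**2 = 0)
k(T, U) = -288
f = -151049/2 (f = 9/2 - (4901 - 4854)*(-969 + 4183)/2 = 9/2 - 47*3214/2 = 9/2 - 1/2*151058 = 9/2 - 75529 = -151049/2 ≈ -75525.)
f/k(s, N(4)) = -151049/2/(-288) = -151049/2*(-1/288) = 151049/576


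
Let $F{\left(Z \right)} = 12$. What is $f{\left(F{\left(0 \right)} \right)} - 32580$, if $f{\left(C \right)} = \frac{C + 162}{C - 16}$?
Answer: $- \frac{65247}{2} \approx -32624.0$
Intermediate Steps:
$f{\left(C \right)} = \frac{162 + C}{-16 + C}$
$f{\left(F{\left(0 \right)} \right)} - 32580 = \frac{162 + 12}{-16 + 12} - 32580 = \frac{1}{-4} \cdot 174 - 32580 = \left(- \frac{1}{4}\right) 174 - 32580 = - \frac{87}{2} - 32580 = - \frac{65247}{2}$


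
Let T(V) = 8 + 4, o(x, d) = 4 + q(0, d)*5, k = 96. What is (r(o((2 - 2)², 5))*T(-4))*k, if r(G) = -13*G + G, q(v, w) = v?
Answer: -55296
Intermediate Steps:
o(x, d) = 4 (o(x, d) = 4 + 0*5 = 4 + 0 = 4)
T(V) = 12
r(G) = -12*G
(r(o((2 - 2)², 5))*T(-4))*k = (-12*4*12)*96 = -48*12*96 = -576*96 = -55296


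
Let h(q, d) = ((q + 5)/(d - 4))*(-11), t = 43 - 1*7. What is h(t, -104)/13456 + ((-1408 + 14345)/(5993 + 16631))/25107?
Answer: 2864354539/8598698385984 ≈ 0.00033311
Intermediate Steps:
t = 36 (t = 43 - 7 = 36)
h(q, d) = -11*(5 + q)/(-4 + d) (h(q, d) = ((5 + q)/(-4 + d))*(-11) = -11*(5 + q)/(-4 + d))
h(t, -104)/13456 + ((-1408 + 14345)/(5993 + 16631))/25107 = (11*(-5 - 1*36)/(-4 - 104))/13456 + ((-1408 + 14345)/(5993 + 16631))/25107 = (11*(-5 - 36)/(-108))*(1/13456) + (12937/22624)*(1/25107) = (11*(-1/108)*(-41))*(1/13456) + (12937*(1/22624))*(1/25107) = (451/108)*(1/13456) + (12937/22624)*(1/25107) = 451/1453248 + 12937/568020768 = 2864354539/8598698385984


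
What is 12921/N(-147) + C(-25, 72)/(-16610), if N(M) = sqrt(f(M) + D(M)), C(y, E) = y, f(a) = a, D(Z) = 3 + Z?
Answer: 5/3322 - 4307*I*sqrt(291)/97 ≈ 0.0015051 - 757.44*I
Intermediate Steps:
N(M) = sqrt(3 + 2*M) (N(M) = sqrt(M + (3 + M)) = sqrt(3 + 2*M))
12921/N(-147) + C(-25, 72)/(-16610) = 12921/(sqrt(3 + 2*(-147))) - 25/(-16610) = 12921/(sqrt(3 - 294)) - 25*(-1/16610) = 12921/(sqrt(-291)) + 5/3322 = 12921/((I*sqrt(291))) + 5/3322 = 12921*(-I*sqrt(291)/291) + 5/3322 = -4307*I*sqrt(291)/97 + 5/3322 = 5/3322 - 4307*I*sqrt(291)/97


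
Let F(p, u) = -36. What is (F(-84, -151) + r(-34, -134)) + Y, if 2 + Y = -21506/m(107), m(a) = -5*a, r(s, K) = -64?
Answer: -33064/535 ≈ -61.802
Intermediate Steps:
Y = 20436/535 (Y = -2 - 21506/((-5*107)) = -2 - 21506/(-535) = -2 - 21506*(-1/535) = -2 + 21506/535 = 20436/535 ≈ 38.198)
(F(-84, -151) + r(-34, -134)) + Y = (-36 - 64) + 20436/535 = -100 + 20436/535 = -33064/535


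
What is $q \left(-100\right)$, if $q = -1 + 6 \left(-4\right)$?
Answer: $2500$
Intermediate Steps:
$q = -25$ ($q = -1 - 24 = -25$)
$q \left(-100\right) = \left(-25\right) \left(-100\right) = 2500$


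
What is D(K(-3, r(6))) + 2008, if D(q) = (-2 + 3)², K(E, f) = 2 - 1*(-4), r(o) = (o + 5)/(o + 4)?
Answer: 2009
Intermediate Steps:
r(o) = (5 + o)/(4 + o)
K(E, f) = 6 (K(E, f) = 2 + 4 = 6)
D(q) = 1 (D(q) = 1² = 1)
D(K(-3, r(6))) + 2008 = 1 + 2008 = 2009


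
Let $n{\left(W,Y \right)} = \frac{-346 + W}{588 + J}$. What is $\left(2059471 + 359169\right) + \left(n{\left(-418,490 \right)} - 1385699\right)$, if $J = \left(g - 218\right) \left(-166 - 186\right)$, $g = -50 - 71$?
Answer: $\frac{30966538048}{29979} \approx 1.0329 \cdot 10^{6}$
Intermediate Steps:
$g = -121$ ($g = -50 - 71 = -121$)
$J = 119328$ ($J = \left(-121 - 218\right) \left(-166 - 186\right) = \left(-339\right) \left(-352\right) = 119328$)
$n{\left(W,Y \right)} = - \frac{173}{59958} + \frac{W}{119916}$ ($n{\left(W,Y \right)} = \frac{-346 + W}{588 + 119328} = \frac{-346 + W}{119916} = \left(-346 + W\right) \frac{1}{119916} = - \frac{173}{59958} + \frac{W}{119916}$)
$\left(2059471 + 359169\right) + \left(n{\left(-418,490 \right)} - 1385699\right) = \left(2059471 + 359169\right) + \left(\left(- \frac{173}{59958} + \frac{1}{119916} \left(-418\right)\right) - 1385699\right) = 2418640 - \frac{41541870512}{29979} = \frac{30966538048}{29979}$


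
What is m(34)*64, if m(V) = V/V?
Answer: 64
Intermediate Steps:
m(V) = 1
m(34)*64 = 1*64 = 64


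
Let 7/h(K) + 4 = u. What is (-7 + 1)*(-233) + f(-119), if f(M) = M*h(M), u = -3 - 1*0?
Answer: 1517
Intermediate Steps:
u = -3 (u = -3 + 0 = -3)
h(K) = -1 (h(K) = 7/(-4 - 3) = 7/(-7) = 7*(-1/7) = -1)
f(M) = -M (f(M) = M*(-1) = -M)
(-7 + 1)*(-233) + f(-119) = (-7 + 1)*(-233) - 1*(-119) = -6*(-233) + 119 = 1398 + 119 = 1517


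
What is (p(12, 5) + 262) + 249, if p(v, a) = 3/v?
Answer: 2045/4 ≈ 511.25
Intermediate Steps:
(p(12, 5) + 262) + 249 = (3/12 + 262) + 249 = (3*(1/12) + 262) + 249 = (¼ + 262) + 249 = 1049/4 + 249 = 2045/4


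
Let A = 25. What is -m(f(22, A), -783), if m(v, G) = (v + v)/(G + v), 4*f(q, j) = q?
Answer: 22/1555 ≈ 0.014148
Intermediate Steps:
f(q, j) = q/4
m(v, G) = 2*v/(G + v) (m(v, G) = (2*v)/(G + v) = 2*v/(G + v))
-m(f(22, A), -783) = -2*(¼)*22/(-783 + (¼)*22) = -2*11/(2*(-783 + 11/2)) = -2*11/(2*(-1555/2)) = -2*11*(-2)/(2*1555) = -1*(-22/1555) = 22/1555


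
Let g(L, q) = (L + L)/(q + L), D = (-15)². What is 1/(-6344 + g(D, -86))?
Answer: -139/881366 ≈ -0.00015771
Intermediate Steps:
D = 225
g(L, q) = 2*L/(L + q) (g(L, q) = (2*L)/(L + q) = 2*L/(L + q))
1/(-6344 + g(D, -86)) = 1/(-6344 + 2*225/(225 - 86)) = 1/(-6344 + 2*225/139) = 1/(-6344 + 2*225*(1/139)) = 1/(-6344 + 450/139) = 1/(-881366/139) = -139/881366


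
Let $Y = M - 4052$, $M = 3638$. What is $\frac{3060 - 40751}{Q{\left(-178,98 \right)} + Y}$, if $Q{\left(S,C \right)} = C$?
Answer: $\frac{37691}{316} \approx 119.28$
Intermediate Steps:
$Y = -414$ ($Y = 3638 - 4052 = -414$)
$\frac{3060 - 40751}{Q{\left(-178,98 \right)} + Y} = \frac{3060 - 40751}{98 - 414} = - \frac{37691}{-316} = \left(-37691\right) \left(- \frac{1}{316}\right) = \frac{37691}{316}$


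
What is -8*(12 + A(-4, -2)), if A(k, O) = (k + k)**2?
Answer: -608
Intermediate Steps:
A(k, O) = 4*k**2 (A(k, O) = (2*k)**2 = 4*k**2)
-8*(12 + A(-4, -2)) = -8*(12 + 4*(-4)**2) = -8*(12 + 4*16) = -8*(12 + 64) = -8*76 = -608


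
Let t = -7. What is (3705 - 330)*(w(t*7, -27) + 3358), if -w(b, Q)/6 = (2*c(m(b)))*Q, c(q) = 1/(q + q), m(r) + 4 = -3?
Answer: 78786000/7 ≈ 1.1255e+7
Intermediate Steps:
m(r) = -7 (m(r) = -4 - 3 = -7)
c(q) = 1/(2*q)
w(b, Q) = 6*Q/7 (w(b, Q) = -6*2*((1/2)/(-7))*Q = -6*2*((1/2)*(-1/7))*Q = -6*2*(-1/14)*Q = -(-6)*Q/7 = 6*Q/7)
(3705 - 330)*(w(t*7, -27) + 3358) = (3705 - 330)*((6/7)*(-27) + 3358) = 3375*(-162/7 + 3358) = 3375*(23344/7) = 78786000/7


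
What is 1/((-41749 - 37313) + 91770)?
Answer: 1/12708 ≈ 7.8691e-5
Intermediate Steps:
1/((-41749 - 37313) + 91770) = 1/(-79062 + 91770) = 1/12708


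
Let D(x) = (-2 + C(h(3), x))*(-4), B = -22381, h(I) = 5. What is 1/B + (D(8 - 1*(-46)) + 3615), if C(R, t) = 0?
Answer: 81086362/22381 ≈ 3623.0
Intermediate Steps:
D(x) = 8 (D(x) = (-2 + 0)*(-4) = -2*(-4) = 8)
1/B + (D(8 - 1*(-46)) + 3615) = 1/(-22381) + (8 + 3615) = -1/22381 + 3623 = 81086362/22381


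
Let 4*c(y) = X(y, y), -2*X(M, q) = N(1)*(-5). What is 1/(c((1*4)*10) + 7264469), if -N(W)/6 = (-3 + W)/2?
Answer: 4/29057891 ≈ 1.3766e-7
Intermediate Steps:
N(W) = 9 - 3*W (N(W) = -6*(-3 + W)/2 = -6*(-3/2 + W/2) = 9 - 3*W)
X(M, q) = 15 (X(M, q) = -(9 - 3*1)*(-5)/2 = -(9 - 3)*(-5)/2 = -3*(-5) = -1/2*(-30) = 15)
c(y) = 15/4 (c(y) = (1/4)*15 = 15/4)
1/(c((1*4)*10) + 7264469) = 1/(15/4 + 7264469) = 1/(29057891/4) = 4/29057891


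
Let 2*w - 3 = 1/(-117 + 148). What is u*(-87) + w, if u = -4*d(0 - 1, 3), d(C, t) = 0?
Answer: 47/31 ≈ 1.5161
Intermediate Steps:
u = 0 (u = -4*0 = 0)
w = 47/31 (w = 3/2 + 1/(2*(-117 + 148)) = 3/2 + (1/2)/31 = 3/2 + (1/2)*(1/31) = 3/2 + 1/62 = 47/31 ≈ 1.5161)
u*(-87) + w = 0*(-87) + 47/31 = 0 + 47/31 = 47/31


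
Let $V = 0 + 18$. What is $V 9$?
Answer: $162$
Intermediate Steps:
$V = 18$
$V 9 = 18 \cdot 9 = 162$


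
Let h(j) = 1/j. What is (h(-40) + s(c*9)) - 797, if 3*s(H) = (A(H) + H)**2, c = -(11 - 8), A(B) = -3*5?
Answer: -8361/40 ≈ -209.02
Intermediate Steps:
A(B) = -15
c = -3 (c = -1*3 = -3)
s(H) = (-15 + H)**2/3
(h(-40) + s(c*9)) - 797 = (1/(-40) + (-15 - 3*9)**2/3) - 797 = (-1/40 + (-15 - 27)**2/3) - 797 = (-1/40 + (1/3)*(-42)**2) - 797 = (-1/40 + (1/3)*1764) - 797 = (-1/40 + 588) - 797 = 23519/40 - 797 = -8361/40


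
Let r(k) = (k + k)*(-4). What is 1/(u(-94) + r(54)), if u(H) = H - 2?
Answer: -1/528 ≈ -0.0018939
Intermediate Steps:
r(k) = -8*k (r(k) = (2*k)*(-4) = -8*k)
u(H) = -2 + H
1/(u(-94) + r(54)) = 1/((-2 - 94) - 8*54) = 1/(-96 - 432) = 1/(-528) = -1/528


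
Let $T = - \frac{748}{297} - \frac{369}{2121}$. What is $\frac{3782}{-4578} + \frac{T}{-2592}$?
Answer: $- \frac{635690825}{770453856} \approx -0.82509$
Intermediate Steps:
$T = - \frac{51397}{19089}$ ($T = \left(-748\right) \frac{1}{297} - \frac{123}{707} = - \frac{68}{27} - \frac{123}{707} = - \frac{51397}{19089} \approx -2.6925$)
$\frac{3782}{-4578} + \frac{T}{-2592} = \frac{3782}{-4578} - \frac{51397}{19089 \left(-2592\right)} = 3782 \left(- \frac{1}{4578}\right) - - \frac{51397}{49478688} = - \frac{1891}{2289} + \frac{51397}{49478688} = - \frac{635690825}{770453856}$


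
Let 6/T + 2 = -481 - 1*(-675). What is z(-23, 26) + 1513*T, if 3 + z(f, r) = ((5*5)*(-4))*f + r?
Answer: 75849/32 ≈ 2370.3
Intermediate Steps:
T = 1/32 (T = 6/(-2 + (-481 - 1*(-675))) = 6/(-2 + (-481 + 675)) = 6/(-2 + 194) = 6/192 = 6*(1/192) = 1/32 ≈ 0.031250)
z(f, r) = -3 + r - 100*f (z(f, r) = -3 + (((5*5)*(-4))*f + r) = -3 + ((25*(-4))*f + r) = -3 + (-100*f + r) = -3 + (r - 100*f) = -3 + r - 100*f)
z(-23, 26) + 1513*T = (-3 + 26 - 100*(-23)) + 1513*(1/32) = (-3 + 26 + 2300) + 1513/32 = 2323 + 1513/32 = 75849/32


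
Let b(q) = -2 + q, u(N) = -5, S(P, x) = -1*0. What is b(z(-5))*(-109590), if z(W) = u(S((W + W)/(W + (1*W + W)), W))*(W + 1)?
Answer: -1972620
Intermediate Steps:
S(P, x) = 0
z(W) = -5 - 5*W (z(W) = -5*(W + 1) = -5*(1 + W) = -5 - 5*W)
b(z(-5))*(-109590) = (-2 + (-5 - 5*(-5)))*(-109590) = (-2 + (-5 + 25))*(-109590) = (-2 + 20)*(-109590) = 18*(-109590) = -1972620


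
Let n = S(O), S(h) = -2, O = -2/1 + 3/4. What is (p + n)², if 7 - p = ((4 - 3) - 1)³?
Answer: 25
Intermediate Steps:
O = -5/4 (O = -2*1 + 3*(¼) = -2 + ¾ = -5/4 ≈ -1.2500)
n = -2
p = 7 (p = 7 - ((4 - 3) - 1)³ = 7 - (1 - 1)³ = 7 - 1*0³ = 7 - 1*0 = 7 + 0 = 7)
(p + n)² = (7 - 2)² = 5² = 25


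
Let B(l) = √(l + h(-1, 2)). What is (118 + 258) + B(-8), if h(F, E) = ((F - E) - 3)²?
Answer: 376 + 2*√7 ≈ 381.29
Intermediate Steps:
h(F, E) = (-3 + F - E)²
B(l) = √(36 + l) (B(l) = √(l + (3 + 2 - 1*(-1))²) = √(l + (3 + 2 + 1)²) = √(l + 6²) = √(l + 36) = √(36 + l))
(118 + 258) + B(-8) = (118 + 258) + √(36 - 8) = 376 + √28 = 376 + 2*√7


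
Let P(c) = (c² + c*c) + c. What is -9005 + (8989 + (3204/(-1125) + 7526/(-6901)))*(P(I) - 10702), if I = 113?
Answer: 115858023677306/862625 ≈ 1.3431e+8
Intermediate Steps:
P(c) = c + 2*c² (P(c) = (c² + c²) + c = 2*c² + c = c + 2*c²)
-9005 + (8989 + (3204/(-1125) + 7526/(-6901)))*(P(I) - 10702) = -9005 + (8989 + (3204/(-1125) + 7526/(-6901)))*(113*(1 + 2*113) - 10702) = -9005 + (8989 + (3204*(-1/1125) + 7526*(-1/6901)))*(113*(1 + 226) - 10702) = -9005 + (8989 + (-356/125 - 7526/6901))*(113*227 - 10702) = -9005 + (8989 - 3397506/862625)*(25651 - 10702) = -9005 + (7750738619/862625)*14949 = -9005 + 115865791615431/862625 = 115858023677306/862625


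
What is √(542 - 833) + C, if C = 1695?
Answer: 1695 + I*√291 ≈ 1695.0 + 17.059*I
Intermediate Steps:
√(542 - 833) + C = √(542 - 833) + 1695 = √(-291) + 1695 = I*√291 + 1695 = 1695 + I*√291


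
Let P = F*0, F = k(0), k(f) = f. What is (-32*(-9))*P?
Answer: 0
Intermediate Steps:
F = 0
P = 0 (P = 0*0 = 0)
(-32*(-9))*P = -32*(-9)*0 = 288*0 = 0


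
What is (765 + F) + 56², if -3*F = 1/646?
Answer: 7560137/1938 ≈ 3901.0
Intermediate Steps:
F = -1/1938 (F = -⅓/646 = -⅓*1/646 = -1/1938 ≈ -0.00051600)
(765 + F) + 56² = (765 - 1/1938) + 56² = 1482569/1938 + 3136 = 7560137/1938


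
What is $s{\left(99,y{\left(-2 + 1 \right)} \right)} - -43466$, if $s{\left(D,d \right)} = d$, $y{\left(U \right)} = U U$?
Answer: $43467$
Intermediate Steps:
$y{\left(U \right)} = U^{2}$
$s{\left(99,y{\left(-2 + 1 \right)} \right)} - -43466 = \left(-2 + 1\right)^{2} - -43466 = \left(-1\right)^{2} + 43466 = 1 + 43466 = 43467$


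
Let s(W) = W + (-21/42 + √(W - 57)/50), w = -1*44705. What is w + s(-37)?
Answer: -89485/2 + I*√94/50 ≈ -44743.0 + 0.19391*I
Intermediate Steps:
w = -44705
s(W) = -½ + W + √(-57 + W)/50 (s(W) = W + (-21*1/42 + √(-57 + W)*(1/50)) = W + (-½ + √(-57 + W)/50) = -½ + W + √(-57 + W)/50)
w + s(-37) = -44705 + (-½ - 37 + √(-57 - 37)/50) = -44705 + (-½ - 37 + √(-94)/50) = -44705 + (-½ - 37 + (I*√94)/50) = -44705 + (-½ - 37 + I*√94/50) = -44705 + (-75/2 + I*√94/50) = -89485/2 + I*√94/50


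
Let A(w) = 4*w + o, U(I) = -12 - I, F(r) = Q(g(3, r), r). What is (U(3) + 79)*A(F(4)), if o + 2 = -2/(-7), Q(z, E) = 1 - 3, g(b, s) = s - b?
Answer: -4352/7 ≈ -621.71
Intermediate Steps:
Q(z, E) = -2
F(r) = -2
o = -12/7 (o = -2 - 2/(-7) = -2 - 2*(-1/7) = -2 + 2/7 = -12/7 ≈ -1.7143)
A(w) = -12/7 + 4*w (A(w) = 4*w - 12/7 = -12/7 + 4*w)
(U(3) + 79)*A(F(4)) = ((-12 - 1*3) + 79)*(-12/7 + 4*(-2)) = ((-12 - 3) + 79)*(-12/7 - 8) = (-15 + 79)*(-68/7) = 64*(-68/7) = -4352/7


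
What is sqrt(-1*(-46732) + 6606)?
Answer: sqrt(53338) ≈ 230.95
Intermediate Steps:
sqrt(-1*(-46732) + 6606) = sqrt(46732 + 6606) = sqrt(53338)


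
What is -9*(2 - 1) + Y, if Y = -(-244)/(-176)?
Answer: -457/44 ≈ -10.386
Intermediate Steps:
Y = -61/44 (Y = -(-244)*(-1)/176 = -1*61/44 = -61/44 ≈ -1.3864)
-9*(2 - 1) + Y = -9*(2 - 1) - 61/44 = -9*1 - 61/44 = -9 - 61/44 = -457/44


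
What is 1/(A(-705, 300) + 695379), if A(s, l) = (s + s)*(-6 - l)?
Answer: 1/1126839 ≈ 8.8744e-7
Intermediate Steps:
A(s, l) = 2*s*(-6 - l) (A(s, l) = (2*s)*(-6 - l) = 2*s*(-6 - l))
1/(A(-705, 300) + 695379) = 1/(-2*(-705)*(6 + 300) + 695379) = 1/(-2*(-705)*306 + 695379) = 1/(431460 + 695379) = 1/1126839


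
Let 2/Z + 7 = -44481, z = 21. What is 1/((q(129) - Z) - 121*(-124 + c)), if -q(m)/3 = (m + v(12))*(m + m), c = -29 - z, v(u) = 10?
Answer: -22244/1924817807 ≈ -1.1556e-5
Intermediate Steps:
Z = -1/22244 (Z = 2/(-7 - 44481) = 2/(-44488) = 2*(-1/44488) = -1/22244 ≈ -4.4956e-5)
c = -50 (c = -29 - 1*21 = -29 - 21 = -50)
q(m) = -6*m*(10 + m) (q(m) = -3*(m + 10)*(m + m) = -3*(10 + m)*2*m = -6*m*(10 + m))
1/((q(129) - Z) - 121*(-124 + c)) = 1/((-6*129*(10 + 129) - 1*(-1/22244)) - 121*(-124 - 50)) = 1/((-6*129*139 + 1/22244) - 121*(-174)) = 1/((-107586 + 1/22244) + 21054) = 1/(-2393142983/22244 + 21054) = 1/(-1924817807/22244) = -22244/1924817807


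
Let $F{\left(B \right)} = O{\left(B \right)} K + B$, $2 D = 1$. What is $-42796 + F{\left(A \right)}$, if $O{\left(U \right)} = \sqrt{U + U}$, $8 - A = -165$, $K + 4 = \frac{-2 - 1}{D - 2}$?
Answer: $-42623 - 2 \sqrt{346} \approx -42660.0$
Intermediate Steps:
$D = \frac{1}{2}$ ($D = \frac{1}{2} \cdot 1 = \frac{1}{2} \approx 0.5$)
$K = -2$ ($K = -4 + \frac{-2 - 1}{\frac{1}{2} - 2} = -4 - \frac{3}{- \frac{3}{2}} = -4 - -2 = -4 + 2 = -2$)
$A = 173$ ($A = 8 - -165 = 8 + 165 = 173$)
$O{\left(U \right)} = \sqrt{2} \sqrt{U}$ ($O{\left(U \right)} = \sqrt{2 U} = \sqrt{2} \sqrt{U}$)
$F{\left(B \right)} = B - 2 \sqrt{2} \sqrt{B}$ ($F{\left(B \right)} = \sqrt{2} \sqrt{B} \left(-2\right) + B = - 2 \sqrt{2} \sqrt{B} + B = B - 2 \sqrt{2} \sqrt{B}$)
$-42796 + F{\left(A \right)} = -42796 + \left(173 - 2 \sqrt{2} \sqrt{173}\right) = -42796 + \left(173 - 2 \sqrt{346}\right) = -42623 - 2 \sqrt{346}$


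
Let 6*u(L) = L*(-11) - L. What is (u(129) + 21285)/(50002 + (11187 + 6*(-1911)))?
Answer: 21027/49723 ≈ 0.42288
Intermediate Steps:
u(L) = -2*L (u(L) = (L*(-11) - L)/6 = (-11*L - L)/6 = (-12*L)/6 = -2*L)
(u(129) + 21285)/(50002 + (11187 + 6*(-1911))) = (-2*129 + 21285)/(50002 + (11187 + 6*(-1911))) = (-258 + 21285)/(50002 + (11187 - 11466)) = 21027/(50002 - 279) = 21027/49723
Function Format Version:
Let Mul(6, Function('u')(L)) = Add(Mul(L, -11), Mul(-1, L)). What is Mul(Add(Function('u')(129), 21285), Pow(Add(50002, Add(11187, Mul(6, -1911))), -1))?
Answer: Rational(21027, 49723) ≈ 0.42288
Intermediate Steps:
Function('u')(L) = Mul(-2, L) (Function('u')(L) = Mul(Rational(1, 6), Add(Mul(L, -11), Mul(-1, L))) = Mul(Rational(1, 6), Add(Mul(-11, L), Mul(-1, L))) = Mul(Rational(1, 6), Mul(-12, L)) = Mul(-2, L))
Mul(Add(Function('u')(129), 21285), Pow(Add(50002, Add(11187, Mul(6, -1911))), -1)) = Mul(Add(Mul(-2, 129), 21285), Pow(Add(50002, Add(11187, Mul(6, -1911))), -1)) = Mul(Add(-258, 21285), Pow(Add(50002, Add(11187, -11466)), -1)) = Mul(21027, Pow(Add(50002, -279), -1)) = Mul(21027, Pow(49723, -1)) = Mul(21027, Rational(1, 49723)) = Rational(21027, 49723)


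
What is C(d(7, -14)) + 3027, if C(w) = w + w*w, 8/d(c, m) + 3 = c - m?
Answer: 245239/81 ≈ 3027.6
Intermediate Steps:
d(c, m) = 8/(-3 + c - m) (d(c, m) = 8/(-3 + (c - m)) = 8/(-3 + c - m))
C(w) = w + w²
C(d(7, -14)) + 3027 = (8/(-3 + 7 - 1*(-14)))*(1 + 8/(-3 + 7 - 1*(-14))) + 3027 = (8/(-3 + 7 + 14))*(1 + 8/(-3 + 7 + 14)) + 3027 = (8/18)*(1 + 8/18) + 3027 = (8*(1/18))*(1 + 8*(1/18)) + 3027 = 4*(1 + 4/9)/9 + 3027 = (4/9)*(13/9) + 3027 = 52/81 + 3027 = 245239/81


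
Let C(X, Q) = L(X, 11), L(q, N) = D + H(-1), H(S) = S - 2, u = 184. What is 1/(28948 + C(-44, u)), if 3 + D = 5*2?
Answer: 1/28952 ≈ 3.4540e-5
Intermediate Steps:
H(S) = -2 + S
D = 7 (D = -3 + 5*2 = -3 + 10 = 7)
L(q, N) = 4 (L(q, N) = 7 + (-2 - 1) = 7 - 3 = 4)
C(X, Q) = 4
1/(28948 + C(-44, u)) = 1/(28948 + 4) = 1/28952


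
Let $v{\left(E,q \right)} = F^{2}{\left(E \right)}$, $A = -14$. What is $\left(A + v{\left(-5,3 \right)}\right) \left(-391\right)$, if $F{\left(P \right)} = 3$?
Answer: $1955$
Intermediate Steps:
$v{\left(E,q \right)} = 9$ ($v{\left(E,q \right)} = 3^{2} = 9$)
$\left(A + v{\left(-5,3 \right)}\right) \left(-391\right) = \left(-14 + 9\right) \left(-391\right) = \left(-5\right) \left(-391\right) = 1955$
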